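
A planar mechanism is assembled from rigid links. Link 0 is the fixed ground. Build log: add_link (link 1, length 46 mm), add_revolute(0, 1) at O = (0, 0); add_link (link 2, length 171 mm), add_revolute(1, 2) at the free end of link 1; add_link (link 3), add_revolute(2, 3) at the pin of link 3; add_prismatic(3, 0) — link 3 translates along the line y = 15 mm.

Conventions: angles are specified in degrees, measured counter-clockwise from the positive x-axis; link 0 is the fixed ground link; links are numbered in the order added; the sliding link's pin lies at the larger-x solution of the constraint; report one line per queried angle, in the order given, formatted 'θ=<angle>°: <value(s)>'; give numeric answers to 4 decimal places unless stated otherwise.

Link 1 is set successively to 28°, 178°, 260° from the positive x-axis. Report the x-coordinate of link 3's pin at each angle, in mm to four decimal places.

geometry: r = 46 mm, L = 171 mm, e = 15 mm
θ=28°: crank pin P = (r cos θ, r sin θ) = (40.615589, 21.595692)
θ=28°: h = r sin θ − e = 21.595692 − 15 = 6.595692
θ=28°: x = r cos θ + √(L² − h²) = 40.615589 + 170.872750 = 211.488340
θ=178°: crank pin P = (r cos θ, r sin θ) = (-45.971978, 1.605377)
θ=178°: h = r sin θ − e = 1.605377 − 15 = -13.394623
θ=178°: x = r cos θ + √(L² − h²) = -45.971978 + 170.474585 = 124.502607
θ=260°: crank pin P = (r cos θ, r sin θ) = (-7.987816, -45.301157)
θ=260°: h = r sin θ − e = -45.301157 − 15 = -60.301157
θ=260°: x = r cos θ + √(L² − h²) = -7.987816 + 160.014907 = 152.027091

θ=28°: 211.4883
θ=178°: 124.5026
θ=260°: 152.0271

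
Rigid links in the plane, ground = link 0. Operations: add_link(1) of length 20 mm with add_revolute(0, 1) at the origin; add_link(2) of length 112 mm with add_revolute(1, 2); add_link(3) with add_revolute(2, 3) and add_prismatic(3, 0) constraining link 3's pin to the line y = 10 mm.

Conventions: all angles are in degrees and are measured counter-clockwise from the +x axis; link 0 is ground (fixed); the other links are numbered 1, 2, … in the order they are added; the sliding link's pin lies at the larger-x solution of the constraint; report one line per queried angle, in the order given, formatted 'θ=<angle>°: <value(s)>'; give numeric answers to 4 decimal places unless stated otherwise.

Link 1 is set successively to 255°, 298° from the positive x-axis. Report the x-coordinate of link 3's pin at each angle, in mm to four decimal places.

geometry: r = 20 mm, L = 112 mm, e = 10 mm
θ=255°: crank pin P = (r cos θ, r sin θ) = (-5.176381, -19.318517)
θ=255°: h = r sin θ − e = -19.318517 − 10 = -29.318517
θ=255°: x = r cos θ + √(L² − h²) = -5.176381 + 108.094517 = 102.918136
θ=298°: crank pin P = (r cos θ, r sin θ) = (9.389431, -17.658952)
θ=298°: h = r sin θ − e = -17.658952 − 10 = -27.658952
θ=298°: x = r cos θ + √(L² − h²) = 9.389431 + 108.531020 = 117.920452

θ=255°: 102.9181
θ=298°: 117.9205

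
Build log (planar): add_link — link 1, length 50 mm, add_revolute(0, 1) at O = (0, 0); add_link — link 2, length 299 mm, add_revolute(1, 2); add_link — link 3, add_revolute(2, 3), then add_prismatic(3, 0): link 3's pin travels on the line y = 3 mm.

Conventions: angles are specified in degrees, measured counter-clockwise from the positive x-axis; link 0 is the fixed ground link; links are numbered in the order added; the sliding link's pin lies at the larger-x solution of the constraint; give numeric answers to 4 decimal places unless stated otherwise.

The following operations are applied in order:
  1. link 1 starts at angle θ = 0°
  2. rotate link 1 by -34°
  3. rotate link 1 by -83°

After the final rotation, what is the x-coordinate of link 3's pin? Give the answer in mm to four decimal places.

geometry: r = 50 mm, L = 299 mm, e = 3 mm; θ starts at 0°
rotate link 1 by -34°: θ ← 0° -34° = -34°
rotate link 1 by -83°: θ ← -34° -83° = -117°
crank pin P = (r cos θ, r sin θ) = (-22.699525, -44.550326)
h = r sin θ − e = -44.550326 − 3 = -47.550326
x = r cos θ + √(L² − h²) = -22.699525 + 295.194794 = 272.495269

272.4953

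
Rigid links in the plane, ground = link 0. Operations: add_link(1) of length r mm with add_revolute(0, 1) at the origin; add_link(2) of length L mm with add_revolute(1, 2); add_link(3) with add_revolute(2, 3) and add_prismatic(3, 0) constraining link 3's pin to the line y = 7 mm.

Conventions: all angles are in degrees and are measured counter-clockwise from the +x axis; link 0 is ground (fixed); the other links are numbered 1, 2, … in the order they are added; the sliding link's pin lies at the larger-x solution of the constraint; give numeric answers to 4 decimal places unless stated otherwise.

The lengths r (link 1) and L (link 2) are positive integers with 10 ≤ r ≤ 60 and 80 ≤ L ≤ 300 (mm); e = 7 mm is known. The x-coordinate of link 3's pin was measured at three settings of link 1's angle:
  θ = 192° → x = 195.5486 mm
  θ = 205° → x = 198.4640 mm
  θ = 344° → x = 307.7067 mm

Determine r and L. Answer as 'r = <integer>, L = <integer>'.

constraint per measurement: (x − r cos θ)² + (r sin θ − e)² = L²
subtracting the θ₁ and θ₂ equations cancels the r² and L² terms:
r = (x₁² − x₂²) / (2[(x₁cos θ₁ + e sin θ₁) − (x₂cos θ₂ + e sin θ₂)]) = 57.9979 → r = 58
L² = (x₁ − r cos θ₁)² + (r sin θ₁ − e)² = 64009.0249 → L = 253.0000 → L = 253
check at θ₃=344°: x = 307.7067 (printed 307.7067) ✓

r = 58, L = 253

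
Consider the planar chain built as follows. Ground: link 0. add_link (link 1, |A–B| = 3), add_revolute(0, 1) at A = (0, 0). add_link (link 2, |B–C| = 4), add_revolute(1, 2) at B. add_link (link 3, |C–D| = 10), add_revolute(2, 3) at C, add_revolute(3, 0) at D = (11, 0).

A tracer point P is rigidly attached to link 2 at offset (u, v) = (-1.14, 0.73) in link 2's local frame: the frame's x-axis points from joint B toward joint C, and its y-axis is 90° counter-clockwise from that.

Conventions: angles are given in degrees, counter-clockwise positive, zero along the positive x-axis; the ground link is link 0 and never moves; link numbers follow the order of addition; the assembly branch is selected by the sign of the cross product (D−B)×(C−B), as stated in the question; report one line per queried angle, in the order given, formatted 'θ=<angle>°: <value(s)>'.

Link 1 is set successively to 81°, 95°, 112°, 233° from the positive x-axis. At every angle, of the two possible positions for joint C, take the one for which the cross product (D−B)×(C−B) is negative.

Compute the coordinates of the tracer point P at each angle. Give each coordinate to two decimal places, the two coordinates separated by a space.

A=(0,0), D=(11.00,0)
θ=81°: B = A + 3.00·(cos81°, sin81°) = (0.4693, 2.9631)
θ=81°: |BD| = 10.9396
θ=81°: circle(B,4.00) ∩ circle(D,10.00): a=1.6306, h=3.6526
θ=81°:   candidates: C₊=(3.0282,6.0375) cross=39.958; C₋=(1.0496,-0.9946) cross=-39.958
θ=81°:   branch - wants cross < 0 → take C=(1.0496,-0.9946) (cross=-39.958)
θ=81°: ex = (C−B)/|BC| = (0.1451,-0.9894); ey = (0.9894,0.1451)
θ=81°: P = B + -1.14·ex + 0.73·ey = (1.0262,4.1969)
θ=95°: B = A + 3.00·(cos95°, sin95°) = (-0.2615, 2.9886)
θ=95°: |BD| = 11.6513
θ=95°: circle(B,4.00) ∩ circle(D,10.00): a=2.2209, h=3.3268
θ=95°:   candidates: C₊=(2.7385,5.6344) cross=38.762; C₋=(1.0318,-0.7966) cross=-38.762
θ=95°:   branch - wants cross < 0 → take C=(1.0318,-0.7966) (cross=-38.762)
θ=95°: ex = (C−B)/|BC| = (0.3233,-0.9463); ey = (0.9463,0.3233)
θ=95°: P = B + -1.14·ex + 0.73·ey = (0.0608,4.3034)
θ=112°: B = A + 3.00·(cos112°, sin112°) = (-1.1238, 2.7816)
θ=112°: |BD| = 12.4388
θ=112°: circle(B,4.00) ∩ circle(D,10.00): a=2.8429, h=2.8139
θ=112°:   candidates: C₊=(2.2763,4.8885) cross=35.002; C₋=(1.0178,-0.5968) cross=-35.002
θ=112°:   branch - wants cross < 0 → take C=(1.0178,-0.5968) (cross=-35.002)
θ=112°: ex = (C−B)/|BC| = (0.5354,-0.8446); ey = (0.8446,0.5354)
θ=112°: P = B + -1.14·ex + 0.73·ey = (-1.1176,4.1352)
θ=233°: B = A + 3.00·(cos233°, sin233°) = (-1.8054, -2.3959)
θ=233°: |BD| = 13.0277
θ=233°: circle(B,4.00) ∩ circle(D,10.00): a=3.2899, h=2.2752
θ=233°:   candidates: C₊=(1.0099,0.4455) cross=29.640; C₋=(1.8468,-4.0272) cross=-29.640
θ=233°:   branch - wants cross < 0 → take C=(1.8468,-4.0272) (cross=-29.640)
θ=233°: ex = (C−B)/|BC| = (0.9131,-0.4078); ey = (0.4078,0.9131)
θ=233°: P = B + -1.14·ex + 0.73·ey = (-2.5486,-1.2644)

θ=81°: 1.03 4.20
θ=95°: 0.06 4.30
θ=112°: -1.12 4.14
θ=233°: -2.55 -1.26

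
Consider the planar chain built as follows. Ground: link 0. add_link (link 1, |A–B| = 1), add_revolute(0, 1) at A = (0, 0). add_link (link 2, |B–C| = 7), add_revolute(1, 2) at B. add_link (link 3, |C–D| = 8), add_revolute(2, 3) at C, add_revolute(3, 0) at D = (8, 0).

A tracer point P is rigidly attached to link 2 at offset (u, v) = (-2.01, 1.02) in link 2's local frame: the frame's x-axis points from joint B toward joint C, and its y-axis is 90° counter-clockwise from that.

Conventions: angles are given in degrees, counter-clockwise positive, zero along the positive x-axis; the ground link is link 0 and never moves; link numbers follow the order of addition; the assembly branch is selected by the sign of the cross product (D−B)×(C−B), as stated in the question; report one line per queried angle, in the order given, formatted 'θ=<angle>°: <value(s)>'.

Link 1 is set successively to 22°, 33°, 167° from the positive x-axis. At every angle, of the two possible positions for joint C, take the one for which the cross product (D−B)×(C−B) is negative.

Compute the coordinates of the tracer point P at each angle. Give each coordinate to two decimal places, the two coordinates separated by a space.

A=(0,0), D=(8.00,0)
θ=22°: B = A + 1.00·(cos22°, sin22°) = (0.9272, 0.3746)
θ=22°: |BD| = 7.0827
θ=22°: circle(B,7.00) ∩ circle(D,8.00): a=2.4825, h=6.5450
θ=22°:   candidates: C₊=(3.7523,6.7792) cross=46.357; C₋=(3.0600,-6.2926) cross=-46.357
θ=22°:   branch - wants cross < 0 → take C=(3.0600,-6.2926) (cross=-46.357)
θ=22°: ex = (C−B)/|BC| = (0.3047,-0.9525); ey = (0.9525,0.3047)
θ=22°: P = B + -2.01·ex + 1.02·ey = (1.2863,2.5998)
θ=33°: B = A + 1.00·(cos33°, sin33°) = (0.8387, 0.5446)
θ=33°: |BD| = 7.1820
θ=33°: circle(B,7.00) ∩ circle(D,8.00): a=2.5467, h=6.5203
θ=33°:   candidates: C₊=(3.8725,6.8530) cross=46.829; C₋=(2.8836,-6.1500) cross=-46.829
θ=33°:   branch - wants cross < 0 → take C=(2.8836,-6.1500) (cross=-46.829)
θ=33°: ex = (C−B)/|BC| = (0.2921,-0.9564); ey = (0.9564,0.2921)
θ=33°: P = B + -2.01·ex + 1.02·ey = (1.2270,2.7649)
θ=167°: B = A + 1.00·(cos167°, sin167°) = (-0.9744, 0.2250)
θ=167°: |BD| = 8.9772
θ=167°: circle(B,7.00) ∩ circle(D,8.00): a=3.6531, h=5.9711
θ=167°:   candidates: C₊=(2.8273,6.1027) cross=53.604; C₋=(2.5280,-5.8359) cross=-53.604
θ=167°:   branch - wants cross < 0 → take C=(2.5280,-5.8359) (cross=-53.604)
θ=167°: ex = (C−B)/|BC| = (0.5003,-0.8658); ey = (0.8658,0.5003)
θ=167°: P = B + -2.01·ex + 1.02·ey = (-1.0969,2.4756)

θ=22°: 1.29 2.60
θ=33°: 1.23 2.76
θ=167°: -1.10 2.48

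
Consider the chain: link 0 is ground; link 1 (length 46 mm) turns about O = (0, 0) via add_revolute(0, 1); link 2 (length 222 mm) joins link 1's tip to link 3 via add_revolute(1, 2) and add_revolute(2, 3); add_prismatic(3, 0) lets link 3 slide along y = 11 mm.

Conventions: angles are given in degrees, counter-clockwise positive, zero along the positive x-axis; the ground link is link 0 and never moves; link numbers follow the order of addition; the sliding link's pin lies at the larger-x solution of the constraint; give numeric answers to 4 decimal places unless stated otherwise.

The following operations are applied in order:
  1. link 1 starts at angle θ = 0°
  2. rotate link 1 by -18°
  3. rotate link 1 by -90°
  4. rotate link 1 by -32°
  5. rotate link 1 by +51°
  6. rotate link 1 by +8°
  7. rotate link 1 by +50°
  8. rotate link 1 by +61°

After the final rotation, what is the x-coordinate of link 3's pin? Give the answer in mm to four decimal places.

geometry: r = 46 mm, L = 222 mm, e = 11 mm; θ starts at 0°
rotate link 1 by -18°: θ ← 0° -18° = -18°
rotate link 1 by -90°: θ ← -18° -90° = -108°
rotate link 1 by -32°: θ ← -108° -32° = -140°
rotate link 1 by +51°: θ ← -140° +51° = -89°
rotate link 1 by +8°: θ ← -89° +8° = -81°
rotate link 1 by +50°: θ ← -81° +50° = -31°
rotate link 1 by +61°: θ ← -31° +61° = 30°
crank pin P = (r cos θ, r sin θ) = (39.837169, 23.000000)
h = r sin θ − e = 23.000000 − 11 = 12.000000
x = r cos θ + √(L² − h²) = 39.837169 + 221.675438 = 261.512607

261.5126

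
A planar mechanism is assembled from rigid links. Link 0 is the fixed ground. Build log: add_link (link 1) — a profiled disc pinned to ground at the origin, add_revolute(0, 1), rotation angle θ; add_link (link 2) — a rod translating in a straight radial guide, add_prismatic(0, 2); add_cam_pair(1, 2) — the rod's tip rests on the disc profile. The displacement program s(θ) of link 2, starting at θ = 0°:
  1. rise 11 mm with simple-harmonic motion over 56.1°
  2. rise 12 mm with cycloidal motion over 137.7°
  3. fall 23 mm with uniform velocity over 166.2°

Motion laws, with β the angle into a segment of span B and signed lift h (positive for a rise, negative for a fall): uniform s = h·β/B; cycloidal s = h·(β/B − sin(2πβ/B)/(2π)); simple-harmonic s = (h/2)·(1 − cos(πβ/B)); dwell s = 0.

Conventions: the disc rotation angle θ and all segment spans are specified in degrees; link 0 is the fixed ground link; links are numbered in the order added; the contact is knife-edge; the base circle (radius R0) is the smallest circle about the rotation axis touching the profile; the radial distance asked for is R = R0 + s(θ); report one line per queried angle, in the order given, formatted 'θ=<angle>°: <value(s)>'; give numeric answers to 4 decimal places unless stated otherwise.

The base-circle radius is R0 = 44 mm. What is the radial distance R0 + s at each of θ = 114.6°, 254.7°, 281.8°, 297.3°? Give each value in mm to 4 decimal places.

seg 1 [0°–56.1°] simple-harmonic, h=11: full span → s += 11 → s = 11.0000
seg 2 [56.1°–193.8°] cycloidal, h=12: θ=114.6° here. β=58.5, B=137.7. 12·(0.4248 − sin(2π·0.4248)/(2π)) = 4.2292 → s = 15.2292
seg 2 [56.1°–193.8°] cycloidal, h=12: full span → s += 12 → s = 23.0000
seg 3 [193.8°–360°] uniform, h=-23: θ=254.7° here. β=60.9, B=166.2. -23·60.9/166.2 = -8.4278 → s = 14.5722
seg 3 [193.8°–360°] uniform, h=-23: θ=281.8° here. β=88, B=166.2. -23·88/166.2 = -12.1781 → s = 10.8219
seg 3 [193.8°–360°] uniform, h=-23: θ=297.3° here. β=103.5, B=166.2. -23·103.5/166.2 = -14.3231 → s = 8.6769
θ=114.6°: R = R0 + s = 44 + 15.2292 = 59.2292
θ=254.7°: R = R0 + s = 44 + 14.5722 = 58.5722
θ=281.8°: R = R0 + s = 44 + 10.8219 = 54.8219
θ=297.3°: R = R0 + s = 44 + 8.6769 = 52.6769

θ=114.6°: 59.2292
θ=254.7°: 58.5722
θ=281.8°: 54.8219
θ=297.3°: 52.6769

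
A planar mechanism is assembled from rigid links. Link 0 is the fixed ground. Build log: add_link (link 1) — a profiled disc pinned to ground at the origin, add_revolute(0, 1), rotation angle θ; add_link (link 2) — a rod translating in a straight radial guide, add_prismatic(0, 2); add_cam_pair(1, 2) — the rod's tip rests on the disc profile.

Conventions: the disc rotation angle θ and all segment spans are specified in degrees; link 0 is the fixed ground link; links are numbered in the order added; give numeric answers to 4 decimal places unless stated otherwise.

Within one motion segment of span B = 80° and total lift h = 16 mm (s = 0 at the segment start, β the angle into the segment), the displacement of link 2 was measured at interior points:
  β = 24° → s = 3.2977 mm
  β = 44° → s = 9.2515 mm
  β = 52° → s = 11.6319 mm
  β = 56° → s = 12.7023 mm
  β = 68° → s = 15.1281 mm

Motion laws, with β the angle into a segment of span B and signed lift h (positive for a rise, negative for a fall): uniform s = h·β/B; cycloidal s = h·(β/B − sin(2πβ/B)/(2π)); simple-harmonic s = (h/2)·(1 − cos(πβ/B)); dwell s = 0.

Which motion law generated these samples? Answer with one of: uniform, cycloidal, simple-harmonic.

candidates at β/B = r: uniform s = h·r (linear in β); cycloidal s = h·(r − sin(2πr)/(2π)); simple-harmonic s = (h/2)(1 − cos(πr))
β=24°: printed 3.2977 | uniform 4.8000, cycloidal 2.3782, simple-harmonic 3.2977
β=44°: printed 9.2515 | uniform 8.8000, cycloidal 9.5869, simple-harmonic 9.2515
β=52°: printed 11.6319 | uniform 10.4000, cycloidal 12.4601, simple-harmonic 11.6319
β=56°: printed 12.7023 | uniform 11.2000, cycloidal 13.6218, simple-harmonic 12.7023
β=68°: printed 15.1281 | uniform 13.6000, cycloidal 15.6601, simple-harmonic 15.1281
only one law matches every sample → simple-harmonic

simple-harmonic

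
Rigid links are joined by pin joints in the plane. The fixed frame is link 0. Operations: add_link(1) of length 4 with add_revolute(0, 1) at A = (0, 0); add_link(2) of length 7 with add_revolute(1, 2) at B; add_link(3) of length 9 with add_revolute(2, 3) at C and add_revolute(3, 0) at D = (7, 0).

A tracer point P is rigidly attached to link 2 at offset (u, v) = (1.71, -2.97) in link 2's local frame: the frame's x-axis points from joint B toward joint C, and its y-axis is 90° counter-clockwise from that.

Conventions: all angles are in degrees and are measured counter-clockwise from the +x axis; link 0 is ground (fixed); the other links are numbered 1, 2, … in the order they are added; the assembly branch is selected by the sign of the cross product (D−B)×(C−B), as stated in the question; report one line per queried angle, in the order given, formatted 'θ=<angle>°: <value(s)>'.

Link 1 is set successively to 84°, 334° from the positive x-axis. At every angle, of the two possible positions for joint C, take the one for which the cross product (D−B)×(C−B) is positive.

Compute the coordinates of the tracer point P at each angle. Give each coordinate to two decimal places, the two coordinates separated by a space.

A=(0,0), D=(7.00,0)
θ=84°: B = A + 4.00·(cos84°, sin84°) = (0.4181, 3.9781)
θ=84°: |BD| = 7.6907
θ=84°: circle(B,7.00) ∩ circle(D,9.00): a=1.7649, h=6.7739
θ=84°:   candidates: C₊=(5.4324,8.8624) cross=52.096; C₋=(-1.5753,-2.7321) cross=-52.096
θ=84°:   branch + wants cross > 0 → take C=(5.4324,8.8624) (cross=52.096)
θ=84°: ex = (C−B)/|BC| = (0.7163,0.6978); ey = (-0.6978,0.7163)
θ=84°: P = B + 1.71·ex + -2.97·ey = (3.7154,3.0438)
θ=334°: B = A + 4.00·(cos334°, sin334°) = (3.5952, -1.7535)
θ=334°: |BD| = 3.8298
θ=334°: circle(B,7.00) ∩ circle(D,9.00): a=-2.2628, h=6.6242
θ=334°:   candidates: C₊=(-1.4494,3.0996) cross=25.369; C₋=(4.6163,-8.6786) cross=-25.369
θ=334°:   branch + wants cross > 0 → take C=(-1.4494,3.0996) (cross=25.369)
θ=334°: ex = (C−B)/|BC| = (-0.7207,0.6933); ey = (-0.6933,-0.7207)
θ=334°: P = B + 1.71·ex + -2.97·ey = (4.4219,1.5724)

θ=84°: 3.72 3.04
θ=334°: 4.42 1.57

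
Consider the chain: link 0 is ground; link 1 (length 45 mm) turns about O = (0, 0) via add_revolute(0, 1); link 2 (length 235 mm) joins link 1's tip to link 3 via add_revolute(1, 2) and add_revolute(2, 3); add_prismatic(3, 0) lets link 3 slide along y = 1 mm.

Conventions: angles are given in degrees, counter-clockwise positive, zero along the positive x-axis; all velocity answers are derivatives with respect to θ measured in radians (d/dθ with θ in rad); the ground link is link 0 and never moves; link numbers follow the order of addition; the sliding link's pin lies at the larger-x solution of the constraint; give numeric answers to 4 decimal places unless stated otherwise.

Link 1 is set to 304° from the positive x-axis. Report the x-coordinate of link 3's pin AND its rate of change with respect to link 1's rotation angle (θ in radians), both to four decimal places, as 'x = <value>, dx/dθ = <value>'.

geometry: r = 45 mm, L = 235 mm, e = 1 mm
crank pin P = (r cos θ, r sin θ) = (25.163681, -37.306691)
h = r sin θ − e = -37.306691 − 1 = -38.306691
x = r cos θ + √(L² − h²) = 25.163681 + 231.856847 = 257.020528
dx/dθ = −r sin θ − h·r cos θ/√(L² − h²) (θ in radians; h = -38.306691) = 41.464158

x = 257.0205, dx/dθ = 41.4642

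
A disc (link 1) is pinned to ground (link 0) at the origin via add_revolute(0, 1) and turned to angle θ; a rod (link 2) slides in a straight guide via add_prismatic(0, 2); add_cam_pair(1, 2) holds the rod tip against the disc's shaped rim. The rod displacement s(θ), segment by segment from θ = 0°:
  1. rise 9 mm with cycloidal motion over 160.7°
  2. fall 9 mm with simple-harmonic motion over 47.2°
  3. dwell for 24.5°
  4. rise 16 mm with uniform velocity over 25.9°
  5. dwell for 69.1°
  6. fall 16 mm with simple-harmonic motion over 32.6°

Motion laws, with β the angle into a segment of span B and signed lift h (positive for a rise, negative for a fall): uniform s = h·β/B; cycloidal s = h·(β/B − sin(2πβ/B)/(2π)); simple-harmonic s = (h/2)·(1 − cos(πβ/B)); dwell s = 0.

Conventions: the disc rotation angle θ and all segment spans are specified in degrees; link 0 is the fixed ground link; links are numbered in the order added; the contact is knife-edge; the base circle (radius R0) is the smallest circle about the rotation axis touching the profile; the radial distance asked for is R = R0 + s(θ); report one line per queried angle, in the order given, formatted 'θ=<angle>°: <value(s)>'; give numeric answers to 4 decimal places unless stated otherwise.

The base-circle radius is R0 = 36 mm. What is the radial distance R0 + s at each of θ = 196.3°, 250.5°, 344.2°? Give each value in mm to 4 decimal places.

segment 1 (0° to 160.7°, cycloidal, h = 9) is passed completely: s = 0.0000 + (9) = 9.0000
θ = 196.3° falls in segment 2 (160.7° to 207.9°, simple-harmonic, h = -9): β = 196.3 − 160.7 = 35.6°, B = 47.2°; Δs = -9/2·(1 − cos(π·0.7542)) = -7.7241; s = 9.0000 − 7.7241 = 1.2759
segment 2 (160.7° to 207.9°, simple-harmonic, h = -9) is passed completely: s = 9.0000 + (-9) = 0.0000
segment 3 (207.9° to 232.4°, dwell): s unchanged at 0.0000
θ = 250.5° falls in segment 4 (232.4° to 258.3°, uniform, h = 16): β = 250.5 − 232.4 = 18.1°, B = 25.9°; Δs = 16·18.1/25.9 = 11.1815; s = 0.0000 + 11.1815 = 11.1815
segment 4 (232.4° to 258.3°, uniform, h = 16) is passed completely: s = 0.0000 + (16) = 16.0000
segment 5 (258.3° to 327.4°, dwell): s unchanged at 16.0000
θ = 344.2° falls in segment 6 (327.4° to 360°, simple-harmonic, h = -16): β = 344.2 − 327.4 = 16.8°, B = 32.6°; Δs = -16/2·(1 − cos(π·0.5153)) = -8.3853; s = 16.0000 − 8.3853 = 7.6147
θ=196.3°: R = R0 + s = 36 + 1.2759 = 37.2759
θ=250.5°: R = R0 + s = 36 + 11.1815 = 47.1815
θ=344.2°: R = R0 + s = 36 + 7.6147 = 43.6147

θ=196.3°: 37.2759
θ=250.5°: 47.1815
θ=344.2°: 43.6147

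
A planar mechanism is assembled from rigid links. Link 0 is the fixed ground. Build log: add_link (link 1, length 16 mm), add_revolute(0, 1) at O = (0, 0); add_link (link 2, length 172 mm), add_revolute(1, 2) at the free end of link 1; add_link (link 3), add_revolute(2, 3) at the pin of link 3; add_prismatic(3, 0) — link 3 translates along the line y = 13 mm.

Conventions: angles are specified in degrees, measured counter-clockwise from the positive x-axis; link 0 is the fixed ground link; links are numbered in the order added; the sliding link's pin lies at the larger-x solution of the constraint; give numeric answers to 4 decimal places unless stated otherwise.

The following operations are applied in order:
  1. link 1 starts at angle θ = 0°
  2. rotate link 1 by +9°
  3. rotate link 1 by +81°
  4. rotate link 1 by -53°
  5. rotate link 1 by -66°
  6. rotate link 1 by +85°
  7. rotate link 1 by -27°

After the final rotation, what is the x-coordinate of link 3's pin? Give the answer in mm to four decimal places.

geometry: r = 16 mm, L = 172 mm, e = 13 mm; θ starts at 0°
rotate link 1 by +9°: θ ← 0° +9° = 9°
rotate link 1 by +81°: θ ← 9° +81° = 90°
rotate link 1 by -53°: θ ← 90° -53° = 37°
rotate link 1 by -66°: θ ← 37° -66° = -29°
rotate link 1 by +85°: θ ← -29° +85° = 56°
rotate link 1 by -27°: θ ← 56° -27° = 29°
crank pin P = (r cos θ, r sin θ) = (13.993915, 7.756954)
h = r sin θ − e = 7.756954 − 13 = -5.243046
x = r cos θ + √(L² − h²) = 13.993915 + 171.920070 = 185.913985

185.9140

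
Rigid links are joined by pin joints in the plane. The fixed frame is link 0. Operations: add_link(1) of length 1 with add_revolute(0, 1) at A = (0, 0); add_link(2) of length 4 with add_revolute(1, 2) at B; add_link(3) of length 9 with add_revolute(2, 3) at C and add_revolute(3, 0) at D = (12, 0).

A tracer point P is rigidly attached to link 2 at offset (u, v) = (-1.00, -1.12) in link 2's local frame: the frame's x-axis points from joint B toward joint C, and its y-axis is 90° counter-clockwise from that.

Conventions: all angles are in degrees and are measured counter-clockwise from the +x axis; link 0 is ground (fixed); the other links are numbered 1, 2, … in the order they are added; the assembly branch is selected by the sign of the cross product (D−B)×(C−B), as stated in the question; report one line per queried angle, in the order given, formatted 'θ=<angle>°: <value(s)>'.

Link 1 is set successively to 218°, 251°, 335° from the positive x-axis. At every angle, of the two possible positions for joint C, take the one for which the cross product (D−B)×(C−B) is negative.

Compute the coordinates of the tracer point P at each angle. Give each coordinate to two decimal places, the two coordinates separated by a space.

A=(0,0), D=(12.00,0)
θ=218°: B = A + 1.00·(cos218°, sin218°) = (-0.7880, -0.6157)
θ=218°: |BD| = 12.8028
θ=218°: circle(B,4.00) ∩ circle(D,9.00): a=3.8629, h=1.0382
θ=218°:   candidates: C₊=(3.0205,0.6071) cross=13.292; C₋=(3.1204,-1.4669) cross=-13.292
θ=218°:   branch - wants cross < 0 → take C=(3.1204,-1.4669) (cross=-13.292)
θ=218°: ex = (C−B)/|BC| = (0.9771,-0.2128); ey = (0.2128,0.9771)
θ=218°: P = B + -1.00·ex + -1.12·ey = (-2.0035,-1.4972)
θ=251°: B = A + 1.00·(cos251°, sin251°) = (-0.3256, -0.9455)
θ=251°: |BD| = 12.3618
θ=251°: circle(B,4.00) ∩ circle(D,9.00): a=3.5518, h=1.8397
θ=251°:   candidates: C₊=(3.0751,1.1605) cross=22.742; C₋=(3.3566,-2.5082) cross=-22.742
θ=251°:   branch - wants cross < 0 → take C=(3.3566,-2.5082) (cross=-22.742)
θ=251°: ex = (C−B)/|BC| = (0.9205,-0.3907); ey = (0.3907,0.9205)
θ=251°: P = B + -1.00·ex + -1.12·ey = (-1.6836,-1.5858)
θ=335°: B = A + 1.00·(cos335°, sin335°) = (0.9063, -0.4226)
θ=335°: |BD| = 11.1017
θ=335°: circle(B,4.00) ∩ circle(D,9.00): a=2.6234, h=3.0196
θ=335°:   candidates: C₊=(3.4129,2.6946) cross=33.522; C₋=(3.6428,-3.3401) cross=-33.522
θ=335°:   branch - wants cross < 0 → take C=(3.6428,-3.3401) (cross=-33.522)
θ=335°: ex = (C−B)/|BC| = (0.6841,-0.7294); ey = (0.7294,0.6841)
θ=335°: P = B + -1.00·ex + -1.12·ey = (-0.5947,-0.4594)

θ=218°: -2.00 -1.50
θ=251°: -1.68 -1.59
θ=335°: -0.59 -0.46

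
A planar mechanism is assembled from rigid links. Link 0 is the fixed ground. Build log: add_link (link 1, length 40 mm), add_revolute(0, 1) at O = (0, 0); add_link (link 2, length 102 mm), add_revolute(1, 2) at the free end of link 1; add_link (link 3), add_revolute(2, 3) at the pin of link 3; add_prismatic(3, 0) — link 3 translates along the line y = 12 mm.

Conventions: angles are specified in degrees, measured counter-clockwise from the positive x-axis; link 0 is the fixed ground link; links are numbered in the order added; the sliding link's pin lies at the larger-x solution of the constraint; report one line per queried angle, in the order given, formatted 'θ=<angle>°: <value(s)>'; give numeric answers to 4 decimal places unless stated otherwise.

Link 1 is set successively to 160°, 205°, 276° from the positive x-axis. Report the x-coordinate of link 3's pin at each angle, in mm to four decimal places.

geometry: r = 40 mm, L = 102 mm, e = 12 mm
θ=160°: crank pin P = (r cos θ, r sin θ) = (-37.587705, 13.680806)
θ=160°: h = r sin θ − e = 13.680806 − 12 = 1.680806
θ=160°: x = r cos θ + √(L² − h²) = -37.587705 + 101.986150 = 64.398446
θ=205°: crank pin P = (r cos θ, r sin θ) = (-36.252311, -16.904730)
θ=205°: h = r sin θ − e = -16.904730 − 12 = -28.904730
θ=205°: x = r cos θ + √(L² − h²) = -36.252311 + 97.818794 = 61.566483
θ=276°: crank pin P = (r cos θ, r sin θ) = (4.181139, -39.780876)
θ=276°: h = r sin θ − e = -39.780876 − 12 = -51.780876
θ=276°: x = r cos θ + √(L² − h²) = 4.181139 + 87.879127 = 92.060265

θ=160°: 64.3984
θ=205°: 61.5665
θ=276°: 92.0603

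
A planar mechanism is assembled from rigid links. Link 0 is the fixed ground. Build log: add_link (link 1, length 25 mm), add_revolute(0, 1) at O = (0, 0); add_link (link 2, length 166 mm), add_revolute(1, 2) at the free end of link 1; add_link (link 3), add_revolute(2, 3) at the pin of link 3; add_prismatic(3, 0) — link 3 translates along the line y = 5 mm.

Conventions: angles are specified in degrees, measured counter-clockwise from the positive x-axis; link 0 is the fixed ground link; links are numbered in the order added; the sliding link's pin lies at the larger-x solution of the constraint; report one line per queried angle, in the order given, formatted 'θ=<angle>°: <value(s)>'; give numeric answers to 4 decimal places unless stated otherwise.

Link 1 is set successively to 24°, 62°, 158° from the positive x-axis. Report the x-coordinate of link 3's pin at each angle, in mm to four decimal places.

geometry: r = 25 mm, L = 166 mm, e = 5 mm
θ=24°: crank pin P = (r cos θ, r sin θ) = (22.838636, 10.168416)
θ=24°: h = r sin θ − e = 10.168416 − 5 = 5.168416
θ=24°: x = r cos θ + √(L² − h²) = 22.838636 + 165.919521 = 188.758158
θ=62°: crank pin P = (r cos θ, r sin θ) = (11.736789, 22.073690)
θ=62°: h = r sin θ − e = 22.073690 − 5 = 17.073690
θ=62°: x = r cos θ + √(L² − h²) = 11.736789 + 165.119621 = 176.856410
θ=158°: crank pin P = (r cos θ, r sin θ) = (-23.179596, 9.365165)
θ=158°: h = r sin θ − e = 9.365165 − 5 = 4.365165
θ=158°: x = r cos θ + √(L² − h²) = -23.179596 + 165.942597 = 142.763000

θ=24°: 188.7582
θ=62°: 176.8564
θ=158°: 142.7630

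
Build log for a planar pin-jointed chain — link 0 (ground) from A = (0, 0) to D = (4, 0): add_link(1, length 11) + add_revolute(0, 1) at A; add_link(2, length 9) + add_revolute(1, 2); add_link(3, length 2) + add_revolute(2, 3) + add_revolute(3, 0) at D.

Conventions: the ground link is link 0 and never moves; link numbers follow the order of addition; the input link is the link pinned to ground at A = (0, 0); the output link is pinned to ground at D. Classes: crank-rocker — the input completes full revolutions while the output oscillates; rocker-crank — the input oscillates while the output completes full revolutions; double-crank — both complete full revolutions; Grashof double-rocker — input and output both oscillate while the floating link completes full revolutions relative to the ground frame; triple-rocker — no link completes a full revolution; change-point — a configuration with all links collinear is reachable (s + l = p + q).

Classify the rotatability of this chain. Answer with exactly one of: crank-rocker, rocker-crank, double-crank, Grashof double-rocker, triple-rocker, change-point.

lengths: ground=4, input=11, coupler=9, output=2
sorted: s=2 (shortest), l=11 (longest), p+q=13
s + l = 13 vs p + q = 13
s + l = p + q → change-point (collinear configuration reachable)

change-point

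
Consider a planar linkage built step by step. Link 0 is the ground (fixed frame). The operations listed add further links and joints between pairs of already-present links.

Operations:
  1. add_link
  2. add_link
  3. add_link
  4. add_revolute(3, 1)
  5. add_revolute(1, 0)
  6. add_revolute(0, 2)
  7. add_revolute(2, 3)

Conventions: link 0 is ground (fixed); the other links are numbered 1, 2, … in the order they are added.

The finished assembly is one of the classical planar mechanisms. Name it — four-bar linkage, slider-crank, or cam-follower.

links: 4 (incl. ground); joints: 4 revolute, 0 prismatic, 0 higher (cam) pair, forming one closed loop
4 links in a single 4R loop → four-bar linkage

four-bar linkage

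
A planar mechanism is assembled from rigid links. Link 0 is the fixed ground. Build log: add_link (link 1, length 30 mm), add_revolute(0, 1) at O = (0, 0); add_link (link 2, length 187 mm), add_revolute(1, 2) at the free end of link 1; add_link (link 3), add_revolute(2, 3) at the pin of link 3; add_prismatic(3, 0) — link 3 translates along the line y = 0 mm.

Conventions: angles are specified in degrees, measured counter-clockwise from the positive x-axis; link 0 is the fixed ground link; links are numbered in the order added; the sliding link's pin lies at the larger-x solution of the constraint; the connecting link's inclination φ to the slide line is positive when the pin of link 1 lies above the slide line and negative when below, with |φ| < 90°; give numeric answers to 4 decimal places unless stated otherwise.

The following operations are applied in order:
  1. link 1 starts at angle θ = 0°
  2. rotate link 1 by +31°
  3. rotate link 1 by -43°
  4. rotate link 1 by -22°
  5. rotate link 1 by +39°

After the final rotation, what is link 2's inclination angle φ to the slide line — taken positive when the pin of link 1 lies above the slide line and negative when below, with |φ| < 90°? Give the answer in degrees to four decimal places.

geometry: r = 30 mm, L = 187 mm, e = 0 mm; θ starts at 0°
rotate link 1 by +31°: θ ← 0° +31° = 31°
rotate link 1 by -43°: θ ← 31° -43° = -12°
rotate link 1 by -22°: θ ← -12° -22° = -34°
rotate link 1 by +39°: θ ← -34° +39° = 5°
h = r sin θ − e = 2.614672 − 0 = 2.614672
sin φ = h / L = 2.614672 / 187 = 0.01398220
φ = arcsin(0.01398220) = 0.801147°

0.8011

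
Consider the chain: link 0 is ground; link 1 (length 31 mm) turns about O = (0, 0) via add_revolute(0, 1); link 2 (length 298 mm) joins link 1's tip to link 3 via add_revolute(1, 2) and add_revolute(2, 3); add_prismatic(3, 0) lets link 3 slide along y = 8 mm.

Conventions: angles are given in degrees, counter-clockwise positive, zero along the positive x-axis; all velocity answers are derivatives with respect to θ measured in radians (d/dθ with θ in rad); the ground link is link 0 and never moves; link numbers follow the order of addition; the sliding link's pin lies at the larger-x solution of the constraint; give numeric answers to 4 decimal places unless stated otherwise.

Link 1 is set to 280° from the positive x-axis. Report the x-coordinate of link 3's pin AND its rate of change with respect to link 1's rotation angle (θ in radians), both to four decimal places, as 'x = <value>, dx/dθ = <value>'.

geometry: r = 31 mm, L = 298 mm, e = 8 mm
crank pin P = (r cos θ, r sin θ) = (5.383094, -30.529040)
h = r sin θ − e = -30.529040 − 8 = -38.529040
x = r cos θ + √(L² − h²) = 5.383094 + 295.498753 = 300.881847
dx/dθ = −r sin θ − h·r cos θ/√(L² − h²) (θ in radians; h = -38.529040) = 31.230923

x = 300.8818, dx/dθ = 31.2309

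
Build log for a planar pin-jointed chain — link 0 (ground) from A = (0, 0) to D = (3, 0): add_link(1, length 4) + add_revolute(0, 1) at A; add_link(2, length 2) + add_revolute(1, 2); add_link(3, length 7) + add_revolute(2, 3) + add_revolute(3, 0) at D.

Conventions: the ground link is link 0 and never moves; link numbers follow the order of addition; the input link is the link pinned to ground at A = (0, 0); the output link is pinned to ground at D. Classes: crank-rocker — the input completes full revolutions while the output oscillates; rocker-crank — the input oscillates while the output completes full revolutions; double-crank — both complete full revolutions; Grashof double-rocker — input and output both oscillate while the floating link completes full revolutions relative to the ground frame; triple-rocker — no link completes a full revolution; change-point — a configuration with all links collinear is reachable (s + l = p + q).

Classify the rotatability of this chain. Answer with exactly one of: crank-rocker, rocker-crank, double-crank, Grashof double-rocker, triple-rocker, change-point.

lengths: ground=3, input=4, coupler=2, output=7
sorted: s=2 (shortest), l=7 (longest), p+q=7
s + l = 9 vs p + q = 7
s + l > p + q → non-Grashof → no link fully rotates → triple-rocker

triple-rocker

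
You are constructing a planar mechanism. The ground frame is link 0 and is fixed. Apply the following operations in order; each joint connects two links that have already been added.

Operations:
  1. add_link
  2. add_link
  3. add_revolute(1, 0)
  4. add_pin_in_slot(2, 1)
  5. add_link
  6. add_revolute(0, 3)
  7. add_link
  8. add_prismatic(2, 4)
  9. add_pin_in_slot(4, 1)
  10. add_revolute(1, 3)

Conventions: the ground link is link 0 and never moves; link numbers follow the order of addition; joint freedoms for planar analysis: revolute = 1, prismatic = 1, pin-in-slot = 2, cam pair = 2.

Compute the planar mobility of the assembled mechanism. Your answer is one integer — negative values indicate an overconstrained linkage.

ground; <1,0,0>
#1 <2,0,0>
#2 <3,0,0>
R:1↔0 J1 <3,1,0>
PS:2↔1 J2 <3,1,1>
#3 <4,1,1>
R:0↔3 J1 <4,2,1>
#4 <5,2,1>
P:2↔4 J1 <5,3,1>
PS:4↔1 J2 <5,3,2>
R:1↔3 J1 <5,4,2>
3×4 − 2×4 − 1×2 = 2

M = 2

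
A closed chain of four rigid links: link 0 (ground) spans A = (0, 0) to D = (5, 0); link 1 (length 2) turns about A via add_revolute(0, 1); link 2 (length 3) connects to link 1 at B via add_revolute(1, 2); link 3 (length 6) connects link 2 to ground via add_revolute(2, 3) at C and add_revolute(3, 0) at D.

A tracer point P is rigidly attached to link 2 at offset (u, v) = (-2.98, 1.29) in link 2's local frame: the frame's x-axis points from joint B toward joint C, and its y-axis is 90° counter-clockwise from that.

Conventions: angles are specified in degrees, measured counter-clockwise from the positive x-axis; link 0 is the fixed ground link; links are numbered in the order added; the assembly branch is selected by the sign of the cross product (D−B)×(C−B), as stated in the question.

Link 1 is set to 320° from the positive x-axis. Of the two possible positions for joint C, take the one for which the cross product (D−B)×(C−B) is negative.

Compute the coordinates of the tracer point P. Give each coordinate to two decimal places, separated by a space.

A=(0,0), D=(5.00,0)
B = A + 2.00·(cos320°, sin320°) = (1.5321, -1.2856)
|BD| = 3.6985
circle(B,3.00) ∩ circle(D,6.00): a=-1.8008, h=2.3994
  candidates: C₊=(-0.9905,0.3382) cross=8.874; C₋=(0.6775,-4.1613) cross=-8.874
  branch - wants cross < 0 → take C=(0.6775,-4.1613) (cross=-8.874)
ex = (C−B)/|BC| = (-0.2848,-0.9586); ey = (0.9586,-0.2848)
P = B + -2.98·ex + 1.29·ey = (3.6175,1.2035)

3.62 1.20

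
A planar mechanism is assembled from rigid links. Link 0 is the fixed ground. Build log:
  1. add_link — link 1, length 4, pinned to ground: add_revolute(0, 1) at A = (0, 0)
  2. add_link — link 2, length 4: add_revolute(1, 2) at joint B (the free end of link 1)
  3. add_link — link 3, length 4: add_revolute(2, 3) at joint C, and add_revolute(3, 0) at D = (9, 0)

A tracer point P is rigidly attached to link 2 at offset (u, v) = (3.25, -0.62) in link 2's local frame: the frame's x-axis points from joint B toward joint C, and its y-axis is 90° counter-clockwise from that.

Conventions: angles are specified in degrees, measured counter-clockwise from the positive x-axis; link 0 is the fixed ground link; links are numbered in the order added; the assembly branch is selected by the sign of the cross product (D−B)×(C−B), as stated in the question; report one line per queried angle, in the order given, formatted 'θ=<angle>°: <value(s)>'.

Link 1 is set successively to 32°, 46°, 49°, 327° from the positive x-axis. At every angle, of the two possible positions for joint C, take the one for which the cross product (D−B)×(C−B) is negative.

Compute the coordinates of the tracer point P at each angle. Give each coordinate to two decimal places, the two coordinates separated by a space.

A=(0,0), D=(9.00,0)
θ=32°: B = A + 4.00·(cos32°, sin32°) = (3.3922, 2.1197)
θ=32°: |BD| = 5.9950
θ=32°: circle(B,4.00) ∩ circle(D,4.00): a=2.9975, h=2.6486
θ=32°:   candidates: C₊=(7.1326,3.5373) cross=15.878; C₋=(5.2596,-1.4176) cross=-15.878
θ=32°:   branch - wants cross < 0 → take C=(5.2596,-1.4176) (cross=-15.878)
θ=32°: ex = (C−B)/|BC| = (0.4669,-0.8843); ey = (0.8843,0.4669)
θ=32°: P = B + 3.25·ex + -0.62·ey = (4.3612,-1.0439)
θ=46°: B = A + 4.00·(cos46°, sin46°) = (2.7786, 2.8774)
θ=46°: |BD| = 6.8545
θ=46°: circle(B,4.00) ∩ circle(D,4.00): a=3.4273, h=2.0625
θ=46°:   candidates: C₊=(6.7551,3.3107) cross=14.137; C₋=(5.0235,-0.4333) cross=-14.137
θ=46°:   branch - wants cross < 0 → take C=(5.0235,-0.4333) (cross=-14.137)
θ=46°: ex = (C−B)/|BC| = (0.5612,-0.8277); ey = (0.8277,0.5612)
θ=46°: P = B + 3.25·ex + -0.62·ey = (4.0895,-0.1605)
θ=49°: B = A + 4.00·(cos49°, sin49°) = (2.6242, 3.0188)
θ=49°: |BD| = 7.0543
θ=49°: circle(B,4.00) ∩ circle(D,4.00): a=3.5272, h=1.8865
θ=49°:   candidates: C₊=(6.6194,3.2145) cross=13.308; C₋=(5.0048,-0.1957) cross=-13.308
θ=49°:   branch - wants cross < 0 → take C=(5.0048,-0.1957) (cross=-13.308)
θ=49°: ex = (C−B)/|BC| = (0.5951,-0.8036); ey = (0.8036,0.5951)
θ=49°: P = B + 3.25·ex + -0.62·ey = (4.0602,0.0381)
θ=327°: B = A + 4.00·(cos327°, sin327°) = (3.3547, -2.1786)
θ=327°: |BD| = 6.0511
θ=327°: circle(B,4.00) ∩ circle(D,4.00): a=3.0255, h=2.6165
θ=327°:   candidates: C₊=(5.2353,1.3518) cross=15.833; C₋=(7.1194,-3.5303) cross=-15.833
θ=327°:   branch - wants cross < 0 → take C=(7.1194,-3.5303) (cross=-15.833)
θ=327°: ex = (C−B)/|BC| = (0.9412,-0.3379); ey = (0.3379,0.9412)
θ=327°: P = B + 3.25·ex + -0.62·ey = (6.2040,-3.8604)

θ=32°: 4.36 -1.04
θ=46°: 4.09 -0.16
θ=49°: 4.06 0.04
θ=327°: 6.20 -3.86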